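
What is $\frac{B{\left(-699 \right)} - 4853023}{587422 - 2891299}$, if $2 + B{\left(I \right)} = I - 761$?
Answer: $\frac{4854485}{2303877} \approx 2.1071$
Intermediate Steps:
$B{\left(I \right)} = -763 + I$ ($B{\left(I \right)} = -2 + \left(I - 761\right) = -2 + \left(-761 + I\right) = -763 + I$)
$\frac{B{\left(-699 \right)} - 4853023}{587422 - 2891299} = \frac{\left(-763 - 699\right) - 4853023}{587422 - 2891299} = \frac{-1462 - 4853023}{-2303877} = \left(-4854485\right) \left(- \frac{1}{2303877}\right) = \frac{4854485}{2303877}$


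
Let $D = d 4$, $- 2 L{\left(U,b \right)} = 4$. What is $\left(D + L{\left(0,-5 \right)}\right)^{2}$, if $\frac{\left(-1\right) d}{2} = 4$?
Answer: $1156$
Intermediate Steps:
$d = -8$ ($d = \left(-2\right) 4 = -8$)
$L{\left(U,b \right)} = -2$ ($L{\left(U,b \right)} = \left(- \frac{1}{2}\right) 4 = -2$)
$D = -32$ ($D = \left(-8\right) 4 = -32$)
$\left(D + L{\left(0,-5 \right)}\right)^{2} = \left(-32 - 2\right)^{2} = \left(-34\right)^{2} = 1156$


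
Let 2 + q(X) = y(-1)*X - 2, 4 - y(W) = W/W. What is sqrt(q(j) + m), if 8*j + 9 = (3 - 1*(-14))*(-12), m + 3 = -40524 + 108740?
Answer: sqrt(1090066)/4 ≈ 261.02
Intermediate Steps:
m = 68213 (m = -3 + (-40524 + 108740) = -3 + 68216 = 68213)
j = -213/8 (j = -9/8 + ((3 - 1*(-14))*(-12))/8 = -9/8 + ((3 + 14)*(-12))/8 = -9/8 + (17*(-12))/8 = -9/8 + (1/8)*(-204) = -9/8 - 51/2 = -213/8 ≈ -26.625)
y(W) = 3 (y(W) = 4 - W/W = 4 - 1*1 = 4 - 1 = 3)
q(X) = -4 + 3*X (q(X) = -2 + (3*X - 2) = -2 + (-2 + 3*X) = -4 + 3*X)
sqrt(q(j) + m) = sqrt((-4 + 3*(-213/8)) + 68213) = sqrt((-4 - 639/8) + 68213) = sqrt(-671/8 + 68213) = sqrt(545033/8) = sqrt(1090066)/4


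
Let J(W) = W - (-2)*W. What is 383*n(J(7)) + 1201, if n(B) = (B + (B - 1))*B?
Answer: 330964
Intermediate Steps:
J(W) = 3*W (J(W) = W + 2*W = 3*W)
n(B) = B*(-1 + 2*B) (n(B) = (B + (-1 + B))*B = (-1 + 2*B)*B = B*(-1 + 2*B))
383*n(J(7)) + 1201 = 383*((3*7)*(-1 + 2*(3*7))) + 1201 = 383*(21*(-1 + 2*21)) + 1201 = 383*(21*(-1 + 42)) + 1201 = 383*(21*41) + 1201 = 383*861 + 1201 = 329763 + 1201 = 330964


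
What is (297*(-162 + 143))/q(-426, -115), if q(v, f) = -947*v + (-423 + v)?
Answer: -1881/134191 ≈ -0.014017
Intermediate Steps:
q(v, f) = -423 - 946*v
(297*(-162 + 143))/q(-426, -115) = (297*(-162 + 143))/(-423 - 946*(-426)) = (297*(-19))/(-423 + 402996) = -5643/402573 = -5643*1/402573 = -1881/134191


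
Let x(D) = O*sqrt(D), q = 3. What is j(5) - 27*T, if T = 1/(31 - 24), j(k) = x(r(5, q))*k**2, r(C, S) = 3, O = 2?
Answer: -27/7 + 50*sqrt(3) ≈ 82.745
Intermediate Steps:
x(D) = 2*sqrt(D)
j(k) = 2*sqrt(3)*k**2 (j(k) = (2*sqrt(3))*k**2 = 2*sqrt(3)*k**2)
T = 1/7 ≈ 0.14286
j(5) - 27*T = 2*sqrt(3)*5**2 - 27*1/7 = 2*sqrt(3)*25 - 27/7 = 50*sqrt(3) - 27/7 = -27/7 + 50*sqrt(3)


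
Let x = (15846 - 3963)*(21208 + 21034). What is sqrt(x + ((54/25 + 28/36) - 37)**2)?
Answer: sqrt(25411869090646)/225 ≈ 22405.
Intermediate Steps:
x = 501961686 (x = 11883*42242 = 501961686)
sqrt(x + ((54/25 + 28/36) - 37)**2) = sqrt(501961686 + ((54/25 + 28/36) - 37)**2) = sqrt(501961686 + ((54*(1/25) + 28*(1/36)) - 37)**2) = sqrt(501961686 + ((54/25 + 7/9) - 37)**2) = sqrt(501961686 + (661/225 - 37)**2) = sqrt(501961686 + (-7664/225)**2) = sqrt(501961686 + 58736896/50625) = sqrt(25411869090646/50625) = sqrt(25411869090646)/225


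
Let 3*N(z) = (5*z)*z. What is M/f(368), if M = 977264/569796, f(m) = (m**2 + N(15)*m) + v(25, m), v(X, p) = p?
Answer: 593/94663584 ≈ 6.2643e-6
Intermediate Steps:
N(z) = 5*z**2/3 (N(z) = ((5*z)*z)/3 = (5*z**2)/3 = 5*z**2/3)
f(m) = m**2 + 376*m (f(m) = (m**2 + ((5/3)*15**2)*m) + m = (m**2 + ((5/3)*225)*m) + m = (m**2 + 375*m) + m = m**2 + 376*m)
M = 2372/1383 (M = 977264*(1/569796) = 2372/1383 ≈ 1.7151)
M/f(368) = 2372/(1383*((368*(376 + 368)))) = 2372/(1383*((368*744))) = (2372/1383)/273792 = (2372/1383)*(1/273792) = 593/94663584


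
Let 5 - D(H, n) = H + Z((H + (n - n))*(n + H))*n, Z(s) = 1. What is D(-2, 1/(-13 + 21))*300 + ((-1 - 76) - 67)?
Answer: 3837/2 ≈ 1918.5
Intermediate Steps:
D(H, n) = 5 - H - n (D(H, n) = 5 - (H + 1*n) = 5 - (H + n) = 5 + (-H - n) = 5 - H - n)
D(-2, 1/(-13 + 21))*300 + ((-1 - 76) - 67) = (5 - 1*(-2) - 1/(-13 + 21))*300 + ((-1 - 76) - 67) = (5 + 2 - 1/8)*300 + (-77 - 67) = (5 + 2 - 1*⅛)*300 - 144 = (5 + 2 - ⅛)*300 - 144 = (55/8)*300 - 144 = 4125/2 - 144 = 3837/2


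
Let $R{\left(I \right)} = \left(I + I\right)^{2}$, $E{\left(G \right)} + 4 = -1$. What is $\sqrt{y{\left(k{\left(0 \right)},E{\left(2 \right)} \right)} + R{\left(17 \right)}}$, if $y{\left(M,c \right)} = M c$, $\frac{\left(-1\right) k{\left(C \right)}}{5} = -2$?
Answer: $\sqrt{1106} \approx 33.257$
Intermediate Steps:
$k{\left(C \right)} = 10$ ($k{\left(C \right)} = \left(-5\right) \left(-2\right) = 10$)
$E{\left(G \right)} = -5$ ($E{\left(G \right)} = -4 - 1 = -5$)
$R{\left(I \right)} = 4 I^{2}$ ($R{\left(I \right)} = \left(2 I\right)^{2} = 4 I^{2}$)
$\sqrt{y{\left(k{\left(0 \right)},E{\left(2 \right)} \right)} + R{\left(17 \right)}} = \sqrt{10 \left(-5\right) + 4 \cdot 17^{2}} = \sqrt{-50 + 4 \cdot 289} = \sqrt{-50 + 1156} = \sqrt{1106}$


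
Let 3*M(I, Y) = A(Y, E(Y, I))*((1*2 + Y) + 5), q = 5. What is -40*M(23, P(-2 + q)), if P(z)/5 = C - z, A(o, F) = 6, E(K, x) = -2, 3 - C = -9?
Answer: -4160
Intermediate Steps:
C = 12 (C = 3 - 1*(-9) = 3 + 9 = 12)
P(z) = 60 - 5*z (P(z) = 5*(12 - z) = 60 - 5*z)
M(I, Y) = 14 + 2*Y (M(I, Y) = (6*((1*2 + Y) + 5))/3 = (6*((2 + Y) + 5))/3 = (6*(7 + Y))/3 = (42 + 6*Y)/3 = 14 + 2*Y)
-40*M(23, P(-2 + q)) = -40*(14 + 2*(60 - 5*(-2 + 5))) = -40*(14 + 2*(60 - 5*3)) = -40*(14 + 2*(60 - 15)) = -40*(14 + 2*45) = -40*(14 + 90) = -40*104 = -4160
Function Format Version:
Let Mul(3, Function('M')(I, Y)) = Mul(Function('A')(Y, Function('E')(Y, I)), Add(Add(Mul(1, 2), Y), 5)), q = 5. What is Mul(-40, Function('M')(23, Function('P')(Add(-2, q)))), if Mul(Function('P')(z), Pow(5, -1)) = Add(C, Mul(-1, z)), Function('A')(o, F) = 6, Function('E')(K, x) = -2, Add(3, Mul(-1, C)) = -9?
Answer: -4160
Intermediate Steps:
C = 12 (C = Add(3, Mul(-1, -9)) = Add(3, 9) = 12)
Function('P')(z) = Add(60, Mul(-5, z)) (Function('P')(z) = Mul(5, Add(12, Mul(-1, z))) = Add(60, Mul(-5, z)))
Function('M')(I, Y) = Add(14, Mul(2, Y)) (Function('M')(I, Y) = Mul(Rational(1, 3), Mul(6, Add(Add(Mul(1, 2), Y), 5))) = Mul(Rational(1, 3), Mul(6, Add(Add(2, Y), 5))) = Mul(Rational(1, 3), Mul(6, Add(7, Y))) = Mul(Rational(1, 3), Add(42, Mul(6, Y))) = Add(14, Mul(2, Y)))
Mul(-40, Function('M')(23, Function('P')(Add(-2, q)))) = Mul(-40, Add(14, Mul(2, Add(60, Mul(-5, Add(-2, 5)))))) = Mul(-40, Add(14, Mul(2, Add(60, Mul(-5, 3))))) = Mul(-40, Add(14, Mul(2, Add(60, -15)))) = Mul(-40, Add(14, Mul(2, 45))) = Mul(-40, Add(14, 90)) = Mul(-40, 104) = -4160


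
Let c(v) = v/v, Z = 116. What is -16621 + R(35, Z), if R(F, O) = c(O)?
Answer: -16620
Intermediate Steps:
c(v) = 1
R(F, O) = 1
-16621 + R(35, Z) = -16621 + 1 = -16620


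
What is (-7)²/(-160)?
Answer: -49/160 ≈ -0.30625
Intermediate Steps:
(-7)²/(-160) = 49*(-1/160) = -49/160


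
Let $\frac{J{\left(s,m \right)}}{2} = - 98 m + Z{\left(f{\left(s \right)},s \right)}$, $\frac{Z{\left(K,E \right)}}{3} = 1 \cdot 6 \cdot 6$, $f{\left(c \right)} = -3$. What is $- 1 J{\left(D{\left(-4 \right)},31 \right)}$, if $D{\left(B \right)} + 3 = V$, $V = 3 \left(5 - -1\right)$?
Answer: $5860$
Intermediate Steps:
$Z{\left(K,E \right)} = 108$ ($Z{\left(K,E \right)} = 3 \cdot 1 \cdot 6 \cdot 6 = 3 \cdot 6 \cdot 6 = 3 \cdot 36 = 108$)
$V = 18$ ($V = 3 \left(5 + 1\right) = 3 \cdot 6 = 18$)
$D{\left(B \right)} = 15$ ($D{\left(B \right)} = -3 + 18 = 15$)
$J{\left(s,m \right)} = 216 - 196 m$ ($J{\left(s,m \right)} = 2 \left(- 98 m + 108\right) = 2 \left(108 - 98 m\right) = 216 - 196 m$)
$- 1 J{\left(D{\left(-4 \right)},31 \right)} = - 1 \left(216 - 6076\right) = - 1 \left(-5860\right) = \left(-1\right) \left(-5860\right) = 5860$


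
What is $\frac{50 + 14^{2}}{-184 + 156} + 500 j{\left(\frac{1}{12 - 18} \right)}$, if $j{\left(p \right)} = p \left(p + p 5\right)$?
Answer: $\frac{3131}{42} \approx 74.548$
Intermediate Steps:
$j{\left(p \right)} = 6 p^{2}$ ($j{\left(p \right)} = p \left(p + 5 p\right) = p 6 p = 6 p^{2}$)
$\frac{50 + 14^{2}}{-184 + 156} + 500 j{\left(\frac{1}{12 - 18} \right)} = \frac{50 + 14^{2}}{-184 + 156} + 500 \cdot 6 \left(\frac{1}{12 - 18}\right)^{2} = \frac{50 + 196}{-28} + 500 \cdot 6 \left(\frac{1}{-6}\right)^{2} = 246 \left(- \frac{1}{28}\right) + 500 \cdot 6 \left(- \frac{1}{6}\right)^{2} = - \frac{123}{14} + 500 \cdot 6 \cdot \frac{1}{36} = - \frac{123}{14} + 500 \cdot \frac{1}{6} = - \frac{123}{14} + \frac{250}{3} = \frac{3131}{42}$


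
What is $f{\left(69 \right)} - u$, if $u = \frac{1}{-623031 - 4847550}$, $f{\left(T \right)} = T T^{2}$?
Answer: $\frac{1797135093730}{5470581} \approx 3.2851 \cdot 10^{5}$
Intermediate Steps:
$f{\left(T \right)} = T^{3}$
$u = - \frac{1}{5470581}$ ($u = \frac{1}{-5470581} = - \frac{1}{5470581} \approx -1.828 \cdot 10^{-7}$)
$f{\left(69 \right)} - u = 69^{3} - - \frac{1}{5470581} = 328509 + \frac{1}{5470581} = \frac{1797135093730}{5470581}$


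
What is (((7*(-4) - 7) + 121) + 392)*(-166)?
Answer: -79348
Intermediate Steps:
(((7*(-4) - 7) + 121) + 392)*(-166) = (((-28 - 7) + 121) + 392)*(-166) = ((-35 + 121) + 392)*(-166) = (86 + 392)*(-166) = 478*(-166) = -79348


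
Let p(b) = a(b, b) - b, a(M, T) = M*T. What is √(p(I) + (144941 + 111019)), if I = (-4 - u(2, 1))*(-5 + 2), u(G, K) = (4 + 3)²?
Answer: √281082 ≈ 530.17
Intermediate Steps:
u(G, K) = 49 (u(G, K) = 7² = 49)
I = 159 (I = (-4 - 1*49)*(-5 + 2) = (-4 - 49)*(-3) = -53*(-3) = 159)
p(b) = b² - b (p(b) = b*b - b = b² - b)
√(p(I) + (144941 + 111019)) = √(159*(-1 + 159) + (144941 + 111019)) = √(159*158 + 255960) = √(25122 + 255960) = √281082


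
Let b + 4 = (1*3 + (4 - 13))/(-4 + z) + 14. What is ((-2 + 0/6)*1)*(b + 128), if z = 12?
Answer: -549/2 ≈ -274.50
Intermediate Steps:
b = 37/4 (b = -4 + ((1*3 + (4 - 13))/(-4 + 12) + 14) = -4 + ((3 - 9)/8 + 14) = -4 + (-6*⅛ + 14) = -4 + (-¾ + 14) = -4 + 53/4 = 37/4 ≈ 9.2500)
((-2 + 0/6)*1)*(b + 128) = ((-2 + 0/6)*1)*(37/4 + 128) = ((-2 + 0*(⅙))*1)*(549/4) = ((-2 + 0)*1)*(549/4) = -2*1*(549/4) = -2*549/4 = -549/2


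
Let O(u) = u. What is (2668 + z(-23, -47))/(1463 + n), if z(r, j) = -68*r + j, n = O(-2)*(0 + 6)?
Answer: 4185/1451 ≈ 2.8842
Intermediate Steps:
n = -12 (n = -2*(0 + 6) = -2*6 = -12)
z(r, j) = j - 68*r
(2668 + z(-23, -47))/(1463 + n) = (2668 + (-47 - 68*(-23)))/(1463 - 12) = (2668 + (-47 + 1564))/1451 = (2668 + 1517)*(1/1451) = 4185*(1/1451) = 4185/1451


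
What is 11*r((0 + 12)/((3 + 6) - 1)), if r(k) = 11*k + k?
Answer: 198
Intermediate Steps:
r(k) = 12*k
11*r((0 + 12)/((3 + 6) - 1)) = 11*(12*((0 + 12)/((3 + 6) - 1))) = 11*(12*(12/(9 - 1))) = 11*(12*(12/8)) = 11*(12*(12*(⅛))) = 11*(12*(3/2)) = 11*18 = 198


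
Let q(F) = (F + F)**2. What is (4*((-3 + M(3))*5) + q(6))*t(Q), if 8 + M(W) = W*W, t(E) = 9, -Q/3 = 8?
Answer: 936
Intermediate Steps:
Q = -24 (Q = -3*8 = -24)
q(F) = 4*F**2 (q(F) = (2*F)**2 = 4*F**2)
M(W) = -8 + W**2 (M(W) = -8 + W*W = -8 + W**2)
(4*((-3 + M(3))*5) + q(6))*t(Q) = (4*((-3 + (-8 + 3**2))*5) + 4*6**2)*9 = (4*((-3 + (-8 + 9))*5) + 4*36)*9 = (4*((-3 + 1)*5) + 144)*9 = (4*(-2*5) + 144)*9 = (4*(-10) + 144)*9 = (-40 + 144)*9 = 104*9 = 936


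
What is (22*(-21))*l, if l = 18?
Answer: -8316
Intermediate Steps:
(22*(-21))*l = (22*(-21))*18 = -462*18 = -8316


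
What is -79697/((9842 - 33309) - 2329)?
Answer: 79697/25796 ≈ 3.0895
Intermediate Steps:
-79697/((9842 - 33309) - 2329) = -79697/(-23467 - 2329) = -79697/(-25796) = -79697*(-1/25796) = 79697/25796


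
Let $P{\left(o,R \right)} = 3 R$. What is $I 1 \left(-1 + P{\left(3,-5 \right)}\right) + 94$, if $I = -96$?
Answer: $1630$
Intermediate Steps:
$I 1 \left(-1 + P{\left(3,-5 \right)}\right) + 94 = - 96 \cdot 1 \left(-1 + 3 \left(-5\right)\right) + 94 = - 96 \cdot 1 \left(-1 - 15\right) + 94 = - 96 \cdot 1 \left(-16\right) + 94 = \left(-96\right) \left(-16\right) + 94 = 1536 + 94 = 1630$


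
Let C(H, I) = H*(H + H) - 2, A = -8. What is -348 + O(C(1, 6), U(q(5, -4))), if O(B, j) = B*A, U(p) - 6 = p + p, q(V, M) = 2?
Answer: -348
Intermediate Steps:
C(H, I) = -2 + 2*H**2 (C(H, I) = H*(2*H) - 2 = 2*H**2 - 2 = -2 + 2*H**2)
U(p) = 6 + 2*p (U(p) = 6 + (p + p) = 6 + 2*p)
O(B, j) = -8*B (O(B, j) = B*(-8) = -8*B)
-348 + O(C(1, 6), U(q(5, -4))) = -348 - 8*(-2 + 2*1**2) = -348 - 8*(-2 + 2*1) = -348 - 8*(-2 + 2) = -348 - 8*0 = -348 + 0 = -348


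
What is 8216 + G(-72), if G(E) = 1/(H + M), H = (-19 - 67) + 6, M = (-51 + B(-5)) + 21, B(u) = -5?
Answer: 944839/115 ≈ 8216.0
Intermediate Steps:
M = -35 (M = (-51 - 5) + 21 = -56 + 21 = -35)
H = -80 (H = -86 + 6 = -80)
G(E) = -1/115 (G(E) = 1/(-80 - 35) = 1/(-115) = -1/115)
8216 + G(-72) = 8216 - 1/115 = 944839/115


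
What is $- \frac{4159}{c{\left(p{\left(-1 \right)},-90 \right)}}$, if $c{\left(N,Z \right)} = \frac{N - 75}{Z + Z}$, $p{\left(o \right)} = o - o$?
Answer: $- \frac{49908}{5} \approx -9981.6$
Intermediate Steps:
$p{\left(o \right)} = 0$
$c{\left(N,Z \right)} = \frac{-75 + N}{2 Z}$
$- \frac{4159}{c{\left(p{\left(-1 \right)},-90 \right)}} = - \frac{4159}{\frac{1}{2} \frac{1}{-90} \left(-75 + 0\right)} = - \frac{4159}{\frac{1}{2} \left(- \frac{1}{90}\right) \left(-75\right)} = - \frac{4159}{\frac{5}{12}} = \left(-4159\right) \frac{12}{5} = - \frac{49908}{5}$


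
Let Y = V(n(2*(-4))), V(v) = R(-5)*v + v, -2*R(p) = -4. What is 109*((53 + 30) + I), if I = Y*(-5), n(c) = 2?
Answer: 5777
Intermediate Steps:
R(p) = 2 (R(p) = -1/2*(-4) = 2)
V(v) = 3*v (V(v) = 2*v + v = 3*v)
Y = 6 (Y = 3*2 = 6)
I = -30 (I = 6*(-5) = -30)
109*((53 + 30) + I) = 109*((53 + 30) - 30) = 109*(83 - 30) = 109*53 = 5777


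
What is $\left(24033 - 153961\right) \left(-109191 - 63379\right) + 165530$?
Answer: $22421840490$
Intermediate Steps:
$\left(24033 - 153961\right) \left(-109191 - 63379\right) + 165530 = \left(-129928\right) \left(-172570\right) + 165530 = 22421674960 + 165530 = 22421840490$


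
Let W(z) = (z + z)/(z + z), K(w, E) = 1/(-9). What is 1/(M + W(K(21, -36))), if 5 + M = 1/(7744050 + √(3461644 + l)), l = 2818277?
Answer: -239881208746266/959524804008865 + 3*√697769/959524804008865 ≈ -0.25000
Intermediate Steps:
K(w, E) = -⅑
W(z) = 1 (W(z) = (2*z)/((2*z)) = (2*z)*(1/(2*z)) = 1)
M = -5 + 1/(7744050 + 3*√697769) (M = -5 + 1/(7744050 + √(3461644 + 2818277)) = -5 + 1/(7744050 + √6279921) = -5 + 1/(7744050 + 3*√697769) ≈ -5.0000)
1/(M + W(K(21, -36))) = 1/((-33316834763205/6663367124731 - √697769/19990101374193) + 1) = 1/(-26653467638474/6663367124731 - √697769/19990101374193)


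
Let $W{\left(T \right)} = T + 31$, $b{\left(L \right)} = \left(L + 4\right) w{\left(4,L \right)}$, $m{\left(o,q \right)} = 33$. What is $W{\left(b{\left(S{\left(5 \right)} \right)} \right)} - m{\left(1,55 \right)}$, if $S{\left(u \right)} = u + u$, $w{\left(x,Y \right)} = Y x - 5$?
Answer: $488$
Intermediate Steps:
$w{\left(x,Y \right)} = -5 + Y x$
$S{\left(u \right)} = 2 u$
$b{\left(L \right)} = \left(-5 + 4 L\right) \left(4 + L\right)$ ($b{\left(L \right)} = \left(L + 4\right) \left(-5 + L 4\right) = \left(4 + L\right) \left(-5 + 4 L\right) = \left(-5 + 4 L\right) \left(4 + L\right)$)
$W{\left(T \right)} = 31 + T$
$W{\left(b{\left(S{\left(5 \right)} \right)} \right)} - m{\left(1,55 \right)} = \left(31 + \left(-5 + 4 \cdot 2 \cdot 5\right) \left(4 + 2 \cdot 5\right)\right) - 33 = \left(31 + \left(-5 + 4 \cdot 10\right) \left(4 + 10\right)\right) - 33 = \left(31 + \left(-5 + 40\right) 14\right) - 33 = \left(31 + 35 \cdot 14\right) - 33 = \left(31 + 490\right) - 33 = 521 - 33 = 488$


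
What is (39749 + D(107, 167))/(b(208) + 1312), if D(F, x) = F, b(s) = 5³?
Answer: 39856/1437 ≈ 27.736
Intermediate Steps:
b(s) = 125
(39749 + D(107, 167))/(b(208) + 1312) = (39749 + 107)/(125 + 1312) = 39856/1437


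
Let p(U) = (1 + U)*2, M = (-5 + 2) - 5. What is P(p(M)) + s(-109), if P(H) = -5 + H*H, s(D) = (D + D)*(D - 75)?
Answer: 40303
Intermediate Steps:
s(D) = 2*D*(-75 + D) (s(D) = (2*D)*(-75 + D) = 2*D*(-75 + D))
M = -8 (M = -3 - 5 = -8)
p(U) = 2 + 2*U
P(H) = -5 + H²
P(p(M)) + s(-109) = (-5 + (2 + 2*(-8))²) + 2*(-109)*(-75 - 109) = (-5 + (2 - 16)²) + 2*(-109)*(-184) = (-5 + (-14)²) + 40112 = (-5 + 196) + 40112 = 191 + 40112 = 40303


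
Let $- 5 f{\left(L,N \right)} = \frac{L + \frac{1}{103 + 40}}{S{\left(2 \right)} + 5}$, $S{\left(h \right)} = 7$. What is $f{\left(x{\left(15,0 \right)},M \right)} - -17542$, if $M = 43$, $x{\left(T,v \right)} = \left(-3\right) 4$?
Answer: $\frac{30102415}{1716} \approx 17542.0$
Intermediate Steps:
$x{\left(T,v \right)} = -12$
$f{\left(L,N \right)} = - \frac{1}{8580} - \frac{L}{60}$ ($f{\left(L,N \right)} = - \frac{\left(L + \frac{1}{103 + 40}\right) \frac{1}{7 + 5}}{5} = - \frac{\left(L + \frac{1}{143}\right) \frac{1}{12}}{5} = - \frac{\left(\frac{1}{143} + L\right) \frac{1}{12}}{5} = - \frac{\frac{1}{1716} + \frac{L}{12}}{5} = - \frac{1}{8580} - \frac{L}{60}$)
$f{\left(x{\left(15,0 \right)},M \right)} - -17542 = \left(- \frac{1}{8580} - - \frac{1}{5}\right) - -17542 = \left(- \frac{1}{8580} + \frac{1}{5}\right) + 17542 = \frac{343}{1716} + 17542 = \frac{30102415}{1716}$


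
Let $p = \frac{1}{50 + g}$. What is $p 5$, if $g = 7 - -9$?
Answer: $\frac{5}{66} \approx 0.075758$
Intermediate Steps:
$g = 16$ ($g = 7 + 9 = 16$)
$p = \frac{1}{66}$ ($p = \frac{1}{50 + 16} = \frac{1}{66} \approx 0.015152$)
$p 5 = \frac{1}{66} \cdot 5 = \frac{5}{66}$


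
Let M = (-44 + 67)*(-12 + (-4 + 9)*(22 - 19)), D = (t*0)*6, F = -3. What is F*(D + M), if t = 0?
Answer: -207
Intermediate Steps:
D = 0 (D = (0*0)*6 = 0*6 = 0)
M = 69 (M = 23*(-12 + 5*3) = 23*(-12 + 15) = 23*3 = 69)
F*(D + M) = -3*(0 + 69) = -3*69 = -207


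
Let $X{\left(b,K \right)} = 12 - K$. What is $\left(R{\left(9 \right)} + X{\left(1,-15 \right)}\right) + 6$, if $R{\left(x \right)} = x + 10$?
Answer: $52$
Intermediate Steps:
$R{\left(x \right)} = 10 + x$
$\left(R{\left(9 \right)} + X{\left(1,-15 \right)}\right) + 6 = \left(\left(10 + 9\right) + \left(12 - -15\right)\right) + 6 = \left(19 + \left(12 + 15\right)\right) + 6 = \left(19 + 27\right) + 6 = 46 + 6 = 52$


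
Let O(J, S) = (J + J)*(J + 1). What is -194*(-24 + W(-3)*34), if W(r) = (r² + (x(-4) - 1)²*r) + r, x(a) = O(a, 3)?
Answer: 10432932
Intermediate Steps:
O(J, S) = 2*J*(1 + J) (O(J, S) = (2*J)*(1 + J) = 2*J*(1 + J))
x(a) = 2*a*(1 + a)
W(r) = r² + 530*r (W(r) = (r² + (2*(-4)*(1 - 4) - 1)²*r) + r = (r² + (2*(-4)*(-3) - 1)²*r) + r = (r² + (24 - 1)²*r) + r = (r² + 23²*r) + r = (r² + 529*r) + r = r² + 530*r)
-194*(-24 + W(-3)*34) = -194*(-24 - 3*(530 - 3)*34) = -194*(-24 - 3*527*34) = -194*(-24 - 1581*34) = -194*(-24 - 53754) = -194*(-53778) = 10432932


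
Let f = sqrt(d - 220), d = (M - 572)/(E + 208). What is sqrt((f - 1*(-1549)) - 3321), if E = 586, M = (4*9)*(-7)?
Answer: sqrt(-279283148 + 794*I*sqrt(8709386))/397 ≈ 0.17659 + 42.096*I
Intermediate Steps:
M = -252 (M = 36*(-7) = -252)
d = -412/397 (d = (-252 - 572)/(586 + 208) = -824/794 = -824*1/794 = -412/397 ≈ -1.0378)
f = 2*I*sqrt(8709386)/397 (f = sqrt(-412/397 - 220) = sqrt(-87752/397) = 2*I*sqrt(8709386)/397 ≈ 14.867*I)
sqrt((f - 1*(-1549)) - 3321) = sqrt((2*I*sqrt(8709386)/397 - 1*(-1549)) - 3321) = sqrt((2*I*sqrt(8709386)/397 + 1549) - 3321) = sqrt((1549 + 2*I*sqrt(8709386)/397) - 3321) = sqrt(-1772 + 2*I*sqrt(8709386)/397)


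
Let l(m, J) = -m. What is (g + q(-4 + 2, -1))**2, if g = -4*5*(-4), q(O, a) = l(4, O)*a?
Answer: 7056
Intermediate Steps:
q(O, a) = -4*a (q(O, a) = (-1*4)*a = -4*a)
g = 80 (g = -20*(-4) = 80)
(g + q(-4 + 2, -1))**2 = (80 - 4*(-1))**2 = (80 + 4)**2 = 84**2 = 7056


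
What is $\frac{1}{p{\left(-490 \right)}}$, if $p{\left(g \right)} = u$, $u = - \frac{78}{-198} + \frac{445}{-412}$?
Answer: $- \frac{13596}{9329} \approx -1.4574$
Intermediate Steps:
$u = - \frac{9329}{13596}$ ($u = \left(-78\right) \left(- \frac{1}{198}\right) + 445 \left(- \frac{1}{412}\right) = \frac{13}{33} - \frac{445}{412} = - \frac{9329}{13596} \approx -0.68616$)
$p{\left(g \right)} = - \frac{9329}{13596}$
$\frac{1}{p{\left(-490 \right)}} = \frac{1}{- \frac{9329}{13596}} = - \frac{13596}{9329}$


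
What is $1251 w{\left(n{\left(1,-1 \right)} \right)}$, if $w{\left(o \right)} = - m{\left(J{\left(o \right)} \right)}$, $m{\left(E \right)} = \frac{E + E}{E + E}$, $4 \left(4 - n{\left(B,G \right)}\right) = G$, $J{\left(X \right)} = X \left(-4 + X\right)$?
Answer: $-1251$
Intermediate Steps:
$n{\left(B,G \right)} = 4 - \frac{G}{4}$
$m{\left(E \right)} = 1$ ($m{\left(E \right)} = \frac{2 E}{2 E} = 2 E \frac{1}{2 E} = 1$)
$w{\left(o \right)} = -1$ ($w{\left(o \right)} = \left(-1\right) 1 = -1$)
$1251 w{\left(n{\left(1,-1 \right)} \right)} = 1251 \left(-1\right) = -1251$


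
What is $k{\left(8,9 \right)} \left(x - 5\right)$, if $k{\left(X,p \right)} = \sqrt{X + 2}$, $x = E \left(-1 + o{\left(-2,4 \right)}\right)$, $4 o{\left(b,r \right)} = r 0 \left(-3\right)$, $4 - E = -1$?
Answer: $- 10 \sqrt{10} \approx -31.623$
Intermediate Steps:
$E = 5$ ($E = 4 - -1 = 4 + 1 = 5$)
$o{\left(b,r \right)} = 0$ ($o{\left(b,r \right)} = \frac{r 0 \left(-3\right)}{4} = \frac{0 \left(-3\right)}{4} = \frac{1}{4} \cdot 0 = 0$)
$x = -5$ ($x = 5 \left(-1 + 0\right) = 5 \left(-1\right) = -5$)
$k{\left(X,p \right)} = \sqrt{2 + X}$
$k{\left(8,9 \right)} \left(x - 5\right) = \sqrt{2 + 8} \left(-5 - 5\right) = \sqrt{10} \left(-10\right) = - 10 \sqrt{10}$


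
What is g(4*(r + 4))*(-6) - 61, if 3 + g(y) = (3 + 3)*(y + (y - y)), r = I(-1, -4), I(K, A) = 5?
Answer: -1339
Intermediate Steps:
r = 5
g(y) = -3 + 6*y (g(y) = -3 + (3 + 3)*(y + (y - y)) = -3 + 6*(y + 0) = -3 + 6*y)
g(4*(r + 4))*(-6) - 61 = (-3 + 6*(4*(5 + 4)))*(-6) - 61 = (-3 + 6*(4*9))*(-6) - 61 = (-3 + 6*36)*(-6) - 61 = (-3 + 216)*(-6) - 61 = 213*(-6) - 61 = -1278 - 61 = -1339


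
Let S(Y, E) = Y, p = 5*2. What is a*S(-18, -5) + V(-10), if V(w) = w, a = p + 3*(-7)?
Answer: 188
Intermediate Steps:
p = 10
a = -11 (a = 10 + 3*(-7) = 10 - 21 = -11)
a*S(-18, -5) + V(-10) = -11*(-18) - 10 = 198 - 10 = 188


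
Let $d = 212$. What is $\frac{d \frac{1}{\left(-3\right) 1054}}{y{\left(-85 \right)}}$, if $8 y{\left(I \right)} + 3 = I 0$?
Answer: $\frac{848}{4743} \approx 0.17879$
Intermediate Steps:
$y{\left(I \right)} = - \frac{3}{8}$ ($y{\left(I \right)} = - \frac{3}{8} + \frac{I 0}{8} = - \frac{3}{8} + \frac{1}{8} \cdot 0 = - \frac{3}{8} + 0 = - \frac{3}{8}$)
$\frac{d \frac{1}{\left(-3\right) 1054}}{y{\left(-85 \right)}} = \frac{212 \frac{1}{\left(-3\right) 1054}}{- \frac{3}{8}} = \frac{212}{-3162} \left(- \frac{8}{3}\right) = 212 \left(- \frac{1}{3162}\right) \left(- \frac{8}{3}\right) = \left(- \frac{106}{1581}\right) \left(- \frac{8}{3}\right) = \frac{848}{4743}$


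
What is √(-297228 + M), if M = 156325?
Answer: I*√140903 ≈ 375.37*I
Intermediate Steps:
√(-297228 + M) = √(-297228 + 156325) = √(-140903) = I*√140903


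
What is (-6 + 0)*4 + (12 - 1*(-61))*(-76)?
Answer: -5572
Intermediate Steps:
(-6 + 0)*4 + (12 - 1*(-61))*(-76) = -6*4 + (12 + 61)*(-76) = -24 + 73*(-76) = -24 - 5548 = -5572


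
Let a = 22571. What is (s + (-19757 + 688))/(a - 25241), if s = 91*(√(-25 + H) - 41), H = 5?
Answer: 760/89 - 91*I*√5/1335 ≈ 8.5393 - 0.15242*I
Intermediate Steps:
s = -3731 + 182*I*√5 (s = 91*(√(-25 + 5) - 41) = 91*(√(-20) - 41) = 91*(2*I*√5 - 41) = 91*(-41 + 2*I*√5) = -3731 + 182*I*√5 ≈ -3731.0 + 406.96*I)
(s + (-19757 + 688))/(a - 25241) = ((-3731 + 182*I*√5) + (-19757 + 688))/(22571 - 25241) = ((-3731 + 182*I*√5) - 19069)/(-2670) = (-22800 + 182*I*√5)*(-1/2670) = 760/89 - 91*I*√5/1335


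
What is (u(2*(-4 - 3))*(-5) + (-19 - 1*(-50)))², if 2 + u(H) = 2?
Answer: 961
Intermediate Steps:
u(H) = 0 (u(H) = -2 + 2 = 0)
(u(2*(-4 - 3))*(-5) + (-19 - 1*(-50)))² = (0*(-5) + (-19 - 1*(-50)))² = (0 + (-19 + 50))² = (0 + 31)² = 31² = 961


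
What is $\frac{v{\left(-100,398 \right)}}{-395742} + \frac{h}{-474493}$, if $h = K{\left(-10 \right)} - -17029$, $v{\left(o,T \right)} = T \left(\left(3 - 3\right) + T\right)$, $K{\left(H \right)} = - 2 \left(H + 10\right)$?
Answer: $- \frac{40950339845}{93888404403} \approx -0.43616$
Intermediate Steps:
$K{\left(H \right)} = -20 - 2 H$ ($K{\left(H \right)} = - 2 \left(10 + H\right) = -20 - 2 H$)
$v{\left(o,T \right)} = T^{2}$ ($v{\left(o,T \right)} = T \left(0 + T\right) = T T = T^{2}$)
$h = 17029$ ($h = \left(-20 - -20\right) - -17029 = \left(-20 + 20\right) + 17029 = 0 + 17029 = 17029$)
$\frac{v{\left(-100,398 \right)}}{-395742} + \frac{h}{-474493} = \frac{398^{2}}{-395742} + \frac{17029}{-474493} = 158404 \left(- \frac{1}{395742}\right) + 17029 \left(- \frac{1}{474493}\right) = - \frac{79202}{197871} - \frac{17029}{474493} = - \frac{40950339845}{93888404403}$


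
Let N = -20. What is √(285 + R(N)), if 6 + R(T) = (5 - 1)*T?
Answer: √199 ≈ 14.107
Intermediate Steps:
R(T) = -6 + 4*T (R(T) = -6 + (5 - 1)*T = -6 + 4*T)
√(285 + R(N)) = √(285 + (-6 + 4*(-20))) = √(285 + (-6 - 80)) = √(285 - 86) = √199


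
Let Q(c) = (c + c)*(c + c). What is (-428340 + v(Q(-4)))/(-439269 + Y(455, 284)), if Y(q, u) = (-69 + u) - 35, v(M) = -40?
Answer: 428380/439089 ≈ 0.97561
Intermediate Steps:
Q(c) = 4*c² (Q(c) = (2*c)*(2*c) = 4*c²)
Y(q, u) = -104 + u
(-428340 + v(Q(-4)))/(-439269 + Y(455, 284)) = (-428340 - 40)/(-439269 + (-104 + 284)) = -428380/(-439269 + 180) = -428380/(-439089) = -428380*(-1/439089) = 428380/439089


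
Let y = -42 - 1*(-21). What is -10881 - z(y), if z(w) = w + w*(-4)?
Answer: -10944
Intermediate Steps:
y = -21 (y = -42 + 21 = -21)
z(w) = -3*w (z(w) = w - 4*w = -3*w)
-10881 - z(y) = -10881 - (-3)*(-21) = -10881 - 1*63 = -10881 - 63 = -10944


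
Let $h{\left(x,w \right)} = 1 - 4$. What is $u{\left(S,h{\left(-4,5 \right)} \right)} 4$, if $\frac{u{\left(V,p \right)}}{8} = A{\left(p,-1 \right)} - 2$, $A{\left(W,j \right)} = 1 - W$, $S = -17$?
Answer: $64$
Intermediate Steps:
$h{\left(x,w \right)} = -3$ ($h{\left(x,w \right)} = 1 - 4 = -3$)
$u{\left(V,p \right)} = -8 - 8 p$ ($u{\left(V,p \right)} = 8 \left(\left(1 - p\right) - 2\right) = 8 \left(-1 - p\right) = -8 - 8 p$)
$u{\left(S,h{\left(-4,5 \right)} \right)} 4 = \left(-8 - -24\right) 4 = \left(-8 + 24\right) 4 = 16 \cdot 4 = 64$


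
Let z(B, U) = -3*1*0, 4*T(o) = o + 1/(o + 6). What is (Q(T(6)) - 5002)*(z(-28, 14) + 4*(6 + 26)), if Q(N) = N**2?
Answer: -11519279/18 ≈ -6.3996e+5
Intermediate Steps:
T(o) = o/4 + 1/(4*(6 + o)) (T(o) = (o + 1/(o + 6))/4 = (o + 1/(6 + o))/4 = o/4 + 1/(4*(6 + o)))
z(B, U) = 0 (z(B, U) = -3*0 = 0)
(Q(T(6)) - 5002)*(z(-28, 14) + 4*(6 + 26)) = (((1 + 6**2 + 6*6)/(4*(6 + 6)))**2 - 5002)*(0 + 4*(6 + 26)) = (((1/4)*(1 + 36 + 36)/12)**2 - 5002)*(0 + 4*32) = (((1/4)*(1/12)*73)**2 - 5002)*(0 + 128) = ((73/48)**2 - 5002)*128 = (5329/2304 - 5002)*128 = -11519279/2304*128 = -11519279/18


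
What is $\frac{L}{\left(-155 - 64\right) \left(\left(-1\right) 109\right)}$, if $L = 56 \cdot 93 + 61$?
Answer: $\frac{5269}{23871} \approx 0.22073$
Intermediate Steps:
$L = 5269$ ($L = 5208 + 61 = 5269$)
$\frac{L}{\left(-155 - 64\right) \left(\left(-1\right) 109\right)} = \frac{5269}{\left(-155 - 64\right) \left(\left(-1\right) 109\right)} = \frac{5269}{\left(-219\right) \left(-109\right)} = \frac{5269}{23871}$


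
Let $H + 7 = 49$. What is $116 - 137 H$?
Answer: $-5638$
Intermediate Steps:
$H = 42$ ($H = -7 + 49 = 42$)
$116 - 137 H = 116 - 5754 = -5638$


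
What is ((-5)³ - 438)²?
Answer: 316969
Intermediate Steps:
((-5)³ - 438)² = (-125 - 438)² = (-563)² = 316969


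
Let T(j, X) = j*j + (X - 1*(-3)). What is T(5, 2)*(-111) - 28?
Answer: -3358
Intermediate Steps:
T(j, X) = 3 + X + j**2 (T(j, X) = j**2 + (X + 3) = j**2 + (3 + X) = 3 + X + j**2)
T(5, 2)*(-111) - 28 = (3 + 2 + 5**2)*(-111) - 28 = (3 + 2 + 25)*(-111) - 28 = 30*(-111) - 28 = -3330 - 28 = -3358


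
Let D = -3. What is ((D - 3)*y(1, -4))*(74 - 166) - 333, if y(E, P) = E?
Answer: 219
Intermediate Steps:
((D - 3)*y(1, -4))*(74 - 166) - 333 = ((-3 - 3)*1)*(74 - 166) - 333 = -6*1*(-92) - 333 = -6*(-92) - 333 = 552 - 333 = 219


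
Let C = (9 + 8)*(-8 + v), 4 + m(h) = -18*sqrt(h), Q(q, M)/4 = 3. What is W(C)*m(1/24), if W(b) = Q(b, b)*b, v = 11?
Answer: -2448 - 918*sqrt(6) ≈ -4696.6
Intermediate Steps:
Q(q, M) = 12 (Q(q, M) = 4*3 = 12)
m(h) = -4 - 18*sqrt(h)
C = 51 (C = (9 + 8)*(-8 + 11) = 17*3 = 51)
W(b) = 12*b
W(C)*m(1/24) = (12*51)*(-4 - 18*sqrt(6)/12) = 612*(-4 - 3*sqrt(6)/2) = -2448 - 918*sqrt(6)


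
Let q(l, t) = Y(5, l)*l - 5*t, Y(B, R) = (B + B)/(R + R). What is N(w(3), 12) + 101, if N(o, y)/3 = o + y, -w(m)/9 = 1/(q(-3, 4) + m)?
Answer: 557/4 ≈ 139.25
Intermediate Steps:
Y(B, R) = B/R (Y(B, R) = (2*B)/((2*R)) = (2*B)*(1/(2*R)) = B/R)
q(l, t) = 5 - 5*t (q(l, t) = (5/l)*l - 5*t = 5 - 5*t)
w(m) = -9/(-15 + m) (w(m) = -9/((5 - 5*4) + m) = -9/((5 - 20) + m) = -9/(-15 + m))
N(o, y) = 3*o + 3*y (N(o, y) = 3*(o + y) = 3*o + 3*y)
N(w(3), 12) + 101 = (3*(-9/(-15 + 3)) + 3*12) + 101 = (3*(-9/(-12)) + 36) + 101 = (3*(-9*(-1/12)) + 36) + 101 = (3*(3/4) + 36) + 101 = (9/4 + 36) + 101 = 153/4 + 101 = 557/4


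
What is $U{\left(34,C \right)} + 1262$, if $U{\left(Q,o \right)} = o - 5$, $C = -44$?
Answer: $1213$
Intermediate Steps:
$U{\left(Q,o \right)} = -5 + o$
$U{\left(34,C \right)} + 1262 = \left(-5 - 44\right) + 1262 = -49 + 1262 = 1213$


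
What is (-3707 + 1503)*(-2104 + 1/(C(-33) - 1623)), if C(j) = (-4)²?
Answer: 7452008316/1607 ≈ 4.6372e+6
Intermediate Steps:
C(j) = 16
(-3707 + 1503)*(-2104 + 1/(C(-33) - 1623)) = (-3707 + 1503)*(-2104 + 1/(16 - 1623)) = -2204*(-2104 + 1/(-1607)) = -2204*(-2104 - 1/1607) = -2204*(-3381129/1607) = 7452008316/1607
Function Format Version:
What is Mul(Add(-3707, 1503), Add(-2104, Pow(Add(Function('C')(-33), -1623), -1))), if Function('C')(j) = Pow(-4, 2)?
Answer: Rational(7452008316, 1607) ≈ 4.6372e+6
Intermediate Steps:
Function('C')(j) = 16
Mul(Add(-3707, 1503), Add(-2104, Pow(Add(Function('C')(-33), -1623), -1))) = Mul(Add(-3707, 1503), Add(-2104, Pow(Add(16, -1623), -1))) = Mul(-2204, Add(-2104, Pow(-1607, -1))) = Mul(-2204, Add(-2104, Rational(-1, 1607))) = Mul(-2204, Rational(-3381129, 1607)) = Rational(7452008316, 1607)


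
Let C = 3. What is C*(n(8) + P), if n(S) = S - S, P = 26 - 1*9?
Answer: 51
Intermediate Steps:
P = 17 (P = 26 - 9 = 17)
n(S) = 0
C*(n(8) + P) = 3*(0 + 17) = 3*17 = 51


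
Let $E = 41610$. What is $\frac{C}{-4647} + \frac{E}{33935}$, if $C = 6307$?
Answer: $- \frac{4133275}{31539189} \approx -0.13105$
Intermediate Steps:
$\frac{C}{-4647} + \frac{E}{33935} = \frac{6307}{-4647} + \frac{41610}{33935} = 6307 \left(- \frac{1}{4647}\right) + 41610 \cdot \frac{1}{33935} = - \frac{6307}{4647} + \frac{8322}{6787} = - \frac{4133275}{31539189}$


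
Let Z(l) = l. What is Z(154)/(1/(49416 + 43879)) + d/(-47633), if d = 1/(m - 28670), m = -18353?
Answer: 32180838647173371/2239846559 ≈ 1.4367e+7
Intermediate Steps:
d = -1/47023 (d = 1/(-18353 - 28670) = 1/(-47023) = -1/47023 ≈ -2.1266e-5)
Z(154)/(1/(49416 + 43879)) + d/(-47633) = 154/(1/(49416 + 43879)) - 1/47023/(-47633) = 154/(1/93295) - 1/47023*(-1/47633) = 154/(1/93295) + 1/2239846559 = 154*93295 + 1/2239846559 = 14367430 + 1/2239846559 = 32180838647173371/2239846559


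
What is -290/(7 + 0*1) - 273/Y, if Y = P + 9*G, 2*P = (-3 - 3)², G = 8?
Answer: -9337/210 ≈ -44.462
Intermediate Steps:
P = 18 (P = (-3 - 3)²/2 = (½)*(-6)² = (½)*36 = 18)
Y = 90 (Y = 18 + 9*8 = 18 + 72 = 90)
-290/(7 + 0*1) - 273/Y = -290/(7 + 0*1) - 273/90 = -290/(7 + 0) - 273*1/90 = -290/7 - 91/30 = -9337/210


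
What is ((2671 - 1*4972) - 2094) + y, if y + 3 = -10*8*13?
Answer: -5438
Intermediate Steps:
y = -1043 (y = -3 - 10*8*13 = -3 - 80*13 = -3 - 1040 = -1043)
((2671 - 1*4972) - 2094) + y = ((2671 - 1*4972) - 2094) - 1043 = ((2671 - 4972) - 2094) - 1043 = (-2301 - 2094) - 1043 = -4395 - 1043 = -5438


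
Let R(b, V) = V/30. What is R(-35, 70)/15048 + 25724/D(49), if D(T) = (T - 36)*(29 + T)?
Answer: 193548559/7629336 ≈ 25.369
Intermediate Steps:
D(T) = (-36 + T)*(29 + T)
R(b, V) = V/30 (R(b, V) = V*(1/30) = V/30)
R(-35, 70)/15048 + 25724/D(49) = ((1/30)*70)/15048 + 25724/(-1044 + 49² - 7*49) = (7/3)*(1/15048) + 25724/(-1044 + 2401 - 343) = 7/45144 + 25724/1014 = 7/45144 + 25724*(1/1014) = 7/45144 + 12862/507 = 193548559/7629336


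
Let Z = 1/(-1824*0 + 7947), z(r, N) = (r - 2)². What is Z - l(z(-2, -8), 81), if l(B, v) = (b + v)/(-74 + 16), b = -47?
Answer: 135128/230463 ≈ 0.58633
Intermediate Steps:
z(r, N) = (-2 + r)²
l(B, v) = 47/58 - v/58 (l(B, v) = (-47 + v)/(-74 + 16) = (-47 + v)/(-58) = (-47 + v)*(-1/58) = 47/58 - v/58)
Z = 1/7947 (Z = 1/(0 + 7947) = 1/7947 ≈ 0.00012583)
Z - l(z(-2, -8), 81) = 1/7947 - (47/58 - 1/58*81) = 1/7947 - (47/58 - 81/58) = 1/7947 - 1*(-17/29) = 1/7947 + 17/29 = 135128/230463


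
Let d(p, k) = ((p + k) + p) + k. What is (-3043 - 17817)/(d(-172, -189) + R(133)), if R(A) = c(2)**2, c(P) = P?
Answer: 10430/359 ≈ 29.053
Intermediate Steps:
d(p, k) = 2*k + 2*p (d(p, k) = ((k + p) + p) + k = (k + 2*p) + k = 2*k + 2*p)
R(A) = 4 (R(A) = 2**2 = 4)
(-3043 - 17817)/(d(-172, -189) + R(133)) = (-3043 - 17817)/((2*(-189) + 2*(-172)) + 4) = -20860/((-378 - 344) + 4) = -20860/(-722 + 4) = -20860/(-718) = -20860*(-1/718) = 10430/359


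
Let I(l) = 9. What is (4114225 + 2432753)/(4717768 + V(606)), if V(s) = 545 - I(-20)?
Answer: 363721/262128 ≈ 1.3876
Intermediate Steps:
V(s) = 536 (V(s) = 545 - 1*9 = 545 - 9 = 536)
(4114225 + 2432753)/(4717768 + V(606)) = (4114225 + 2432753)/(4717768 + 536) = 6546978/4718304 = 6546978*(1/4718304) = 363721/262128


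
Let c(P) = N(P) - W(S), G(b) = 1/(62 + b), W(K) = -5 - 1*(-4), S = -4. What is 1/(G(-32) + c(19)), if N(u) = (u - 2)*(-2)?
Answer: -30/989 ≈ -0.030334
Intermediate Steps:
W(K) = -1 (W(K) = -5 + 4 = -1)
N(u) = 4 - 2*u (N(u) = (-2 + u)*(-2) = 4 - 2*u)
c(P) = 5 - 2*P (c(P) = (4 - 2*P) - 1*(-1) = (4 - 2*P) + 1 = 5 - 2*P)
1/(G(-32) + c(19)) = 1/(1/(62 - 32) + (5 - 2*19)) = 1/(1/30 + (5 - 38)) = 1/(1/30 - 33) = 1/(-989/30) = -30/989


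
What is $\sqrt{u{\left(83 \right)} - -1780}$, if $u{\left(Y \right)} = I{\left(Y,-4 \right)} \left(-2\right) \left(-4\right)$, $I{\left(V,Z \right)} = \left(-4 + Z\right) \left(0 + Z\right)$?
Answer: $2 \sqrt{509} \approx 45.122$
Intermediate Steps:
$I{\left(V,Z \right)} = Z \left(-4 + Z\right)$ ($I{\left(V,Z \right)} = \left(-4 + Z\right) Z = Z \left(-4 + Z\right)$)
$u{\left(Y \right)} = 256$ ($u{\left(Y \right)} = - 4 \left(-4 - 4\right) \left(-2\right) \left(-4\right) = \left(-4\right) \left(-8\right) \left(-2\right) \left(-4\right) = 32 \left(-2\right) \left(-4\right) = \left(-64\right) \left(-4\right) = 256$)
$\sqrt{u{\left(83 \right)} - -1780} = \sqrt{256 - -1780} = \sqrt{256 + \left(-8292 + 10072\right)} = \sqrt{256 + 1780} = \sqrt{2036} = 2 \sqrt{509}$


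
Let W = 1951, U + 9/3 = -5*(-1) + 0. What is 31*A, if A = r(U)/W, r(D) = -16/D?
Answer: -248/1951 ≈ -0.12711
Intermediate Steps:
U = 2 (U = -3 + (-5*(-1) + 0) = -3 + (5 + 0) = -3 + 5 = 2)
A = -8/1951 (A = -16/2/1951 = -16*½*(1/1951) = -8*1/1951 = -8/1951 ≈ -0.0041005)
31*A = 31*(-8/1951) = -248/1951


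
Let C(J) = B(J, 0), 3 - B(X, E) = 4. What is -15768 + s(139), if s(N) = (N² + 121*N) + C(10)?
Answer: 20371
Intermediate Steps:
B(X, E) = -1 (B(X, E) = 3 - 1*4 = 3 - 4 = -1)
C(J) = -1
s(N) = -1 + N² + 121*N (s(N) = (N² + 121*N) - 1 = -1 + N² + 121*N)
-15768 + s(139) = -15768 + (-1 + 139² + 121*139) = -15768 + (-1 + 19321 + 16819) = -15768 + 36139 = 20371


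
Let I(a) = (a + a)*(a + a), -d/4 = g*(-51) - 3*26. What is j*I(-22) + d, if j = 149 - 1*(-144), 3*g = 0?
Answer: 567560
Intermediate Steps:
g = 0 (g = (⅓)*0 = 0)
j = 293 (j = 149 + 144 = 293)
d = 312 (d = -4*(0*(-51) - 3*26) = -4*(0 - 78) = -4*(-78) = 312)
I(a) = 4*a² (I(a) = (2*a)*(2*a) = 4*a²)
j*I(-22) + d = 293*(4*(-22)²) + 312 = 293*(4*484) + 312 = 293*1936 + 312 = 567248 + 312 = 567560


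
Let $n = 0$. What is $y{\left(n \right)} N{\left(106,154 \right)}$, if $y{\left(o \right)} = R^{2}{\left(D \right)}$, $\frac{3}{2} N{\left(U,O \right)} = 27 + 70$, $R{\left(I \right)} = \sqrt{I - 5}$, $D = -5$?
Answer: $- \frac{1940}{3} \approx -646.67$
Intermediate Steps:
$R{\left(I \right)} = \sqrt{-5 + I}$
$N{\left(U,O \right)} = \frac{194}{3}$ ($N{\left(U,O \right)} = \frac{2 \left(27 + 70\right)}{3} = \frac{2}{3} \cdot 97 = \frac{194}{3}$)
$y{\left(o \right)} = -10$ ($y{\left(o \right)} = \left(\sqrt{-5 - 5}\right)^{2} = \left(\sqrt{-10}\right)^{2} = \left(i \sqrt{10}\right)^{2} = -10$)
$y{\left(n \right)} N{\left(106,154 \right)} = \left(-10\right) \frac{194}{3} = - \frac{1940}{3}$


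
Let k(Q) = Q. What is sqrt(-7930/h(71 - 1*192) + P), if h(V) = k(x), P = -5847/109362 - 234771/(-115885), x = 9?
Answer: I*sqrt(196823932902930490)/14962710 ≈ 29.65*I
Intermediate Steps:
P = 68863489/34912990 (P = -5847*1/109362 - 234771*(-1/115885) = -1949/36454 + 234771/115885 = 68863489/34912990 ≈ 1.9724)
h(V) = 9
sqrt(-7930/h(71 - 1*192) + P) = sqrt(-7930/9 + 68863489/34912990) = sqrt(-276240239299/314216910) = I*sqrt(196823932902930490)/14962710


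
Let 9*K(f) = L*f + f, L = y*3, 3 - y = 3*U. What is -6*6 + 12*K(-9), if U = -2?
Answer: -372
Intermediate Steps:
y = 9 (y = 3 - 3*(-2) = 3 - 1*(-6) = 3 + 6 = 9)
L = 27 (L = 9*3 = 27)
K(f) = 28*f/9 (K(f) = (27*f + f)/9 = (28*f)/9 = 28*f/9)
-6*6 + 12*K(-9) = -6*6 + 12*((28/9)*(-9)) = -36 + 12*(-28) = -36 - 336 = -372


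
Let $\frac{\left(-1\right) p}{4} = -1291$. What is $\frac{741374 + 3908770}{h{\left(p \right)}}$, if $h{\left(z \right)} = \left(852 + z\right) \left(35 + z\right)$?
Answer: $\frac{48439}{325804} \approx 0.14868$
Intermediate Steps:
$p = 5164$ ($p = \left(-4\right) \left(-1291\right) = 5164$)
$h{\left(z \right)} = \left(35 + z\right) \left(852 + z\right)$
$\frac{741374 + 3908770}{h{\left(p \right)}} = \frac{741374 + 3908770}{29820 + 5164^{2} + 887 \cdot 5164} = \frac{4650144}{29820 + 26666896 + 4580468} = \frac{4650144}{31277184} = 4650144 \cdot \frac{1}{31277184} = \frac{48439}{325804}$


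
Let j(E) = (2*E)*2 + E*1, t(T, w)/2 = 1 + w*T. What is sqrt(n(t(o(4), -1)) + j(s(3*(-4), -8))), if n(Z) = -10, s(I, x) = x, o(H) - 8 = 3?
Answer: 5*I*sqrt(2) ≈ 7.0711*I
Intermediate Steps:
o(H) = 11 (o(H) = 8 + 3 = 11)
t(T, w) = 2 + 2*T*w (t(T, w) = 2*(1 + w*T) = 2*(1 + T*w) = 2 + 2*T*w)
j(E) = 5*E (j(E) = 4*E + E = 5*E)
sqrt(n(t(o(4), -1)) + j(s(3*(-4), -8))) = sqrt(-10 + 5*(-8)) = sqrt(-10 - 40) = sqrt(-50) = 5*I*sqrt(2)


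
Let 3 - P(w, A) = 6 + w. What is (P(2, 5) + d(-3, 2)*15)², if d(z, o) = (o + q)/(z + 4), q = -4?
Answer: 1225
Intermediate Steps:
d(z, o) = (-4 + o)/(4 + z) (d(z, o) = (o - 4)/(z + 4) = (-4 + o)/(4 + z))
P(w, A) = -3 - w (P(w, A) = 3 - (6 + w) = 3 + (-6 - w) = -3 - w)
(P(2, 5) + d(-3, 2)*15)² = ((-3 - 1*2) + ((-4 + 2)/(4 - 3))*15)² = ((-3 - 2) + (-2/1)*15)² = (-5 + (1*(-2))*15)² = (-5 - 2*15)² = (-5 - 30)² = (-35)² = 1225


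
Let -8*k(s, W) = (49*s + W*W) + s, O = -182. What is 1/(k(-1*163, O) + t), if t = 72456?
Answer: 4/277337 ≈ 1.4423e-5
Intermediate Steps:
k(s, W) = -25*s/4 - W²/8 (k(s, W) = -((49*s + W*W) + s)/8 = -((49*s + W²) + s)/8 = -((W² + 49*s) + s)/8 = -(W² + 50*s)/8 = -25*s/4 - W²/8)
1/(k(-1*163, O) + t) = 1/((-(-25)*163/4 - ⅛*(-182)²) + 72456) = 1/((-25/4*(-163) - ⅛*33124) + 72456) = 1/((4075/4 - 8281/2) + 72456) = 1/(-12487/4 + 72456) = 1/(277337/4) = 4/277337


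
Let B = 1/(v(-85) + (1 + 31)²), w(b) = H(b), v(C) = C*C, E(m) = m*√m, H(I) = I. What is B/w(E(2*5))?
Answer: √10/824900 ≈ 3.8335e-6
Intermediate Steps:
E(m) = m^(3/2)
v(C) = C²
w(b) = b
B = 1/8249 (B = 1/((-85)² + (1 + 31)²) = 1/(7225 + 32²) = 1/(7225 + 1024) = 1/8249 ≈ 0.00012123)
B/w(E(2*5)) = 1/(8249*((2*5)^(3/2))) = 1/(8249*(10^(3/2))) = 1/(8249*((10*√10))) = (√10/100)/8249 = √10/824900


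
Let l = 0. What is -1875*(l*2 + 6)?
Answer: -11250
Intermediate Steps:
-1875*(l*2 + 6) = -1875*(0*2 + 6) = -1875*(0 + 6) = -1875*6 = -11250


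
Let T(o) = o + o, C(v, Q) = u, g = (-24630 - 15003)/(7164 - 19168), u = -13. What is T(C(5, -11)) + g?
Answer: -272471/12004 ≈ -22.698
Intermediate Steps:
g = 39633/12004 (g = -39633/(-12004) = -39633*(-1/12004) = 39633/12004 ≈ 3.3017)
C(v, Q) = -13
T(o) = 2*o
T(C(5, -11)) + g = 2*(-13) + 39633/12004 = -26 + 39633/12004 = -272471/12004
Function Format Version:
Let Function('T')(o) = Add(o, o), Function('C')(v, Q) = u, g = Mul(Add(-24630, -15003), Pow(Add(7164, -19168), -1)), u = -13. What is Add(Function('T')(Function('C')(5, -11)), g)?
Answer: Rational(-272471, 12004) ≈ -22.698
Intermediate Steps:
g = Rational(39633, 12004) (g = Mul(-39633, Pow(-12004, -1)) = Mul(-39633, Rational(-1, 12004)) = Rational(39633, 12004) ≈ 3.3017)
Function('C')(v, Q) = -13
Function('T')(o) = Mul(2, o)
Add(Function('T')(Function('C')(5, -11)), g) = Add(Mul(2, -13), Rational(39633, 12004)) = Add(-26, Rational(39633, 12004)) = Rational(-272471, 12004)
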